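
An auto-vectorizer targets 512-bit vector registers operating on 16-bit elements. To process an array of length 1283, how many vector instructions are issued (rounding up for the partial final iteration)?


Width = 512 / 16 = 32 elements per vector op
Iterations = ceil(1283 / 32) = 41

41


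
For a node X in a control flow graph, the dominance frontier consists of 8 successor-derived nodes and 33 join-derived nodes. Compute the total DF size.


DF(X) = direct successor contributions + join point contributions
= 8 + 33 = 41

41


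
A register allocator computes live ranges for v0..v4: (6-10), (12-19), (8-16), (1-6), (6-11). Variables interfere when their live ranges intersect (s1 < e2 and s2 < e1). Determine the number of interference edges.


Check all pairs for overlapping intervals.
Two intervals (s1,e1) and (s2,e2) overlap if s1 < e2 and s2 < e1.
v0 (6-10) vs v1..v4: overlaps v2, v4 -> 2
v1 (12-19) vs v2..v4: overlaps v2 -> 1
v2 (8-16) vs v3..v4: overlaps v4 -> 1
v3 (1-6) vs v4: overlaps none -> 0
Total overlapping pairs = 2 + 1 + 1 + 0 = 4

4


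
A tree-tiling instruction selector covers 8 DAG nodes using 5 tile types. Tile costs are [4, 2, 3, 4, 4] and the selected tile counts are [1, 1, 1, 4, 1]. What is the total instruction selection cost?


Total cost = sum(count_i * cost_i)
= 1*4 + 1*2 + 1*3 + 4*4 + 1*4
= 29

29


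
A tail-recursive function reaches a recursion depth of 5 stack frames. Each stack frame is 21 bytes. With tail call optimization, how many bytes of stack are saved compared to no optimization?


Without TCO: 5 * 21 = 105 bytes
With TCO: reuse 1 frame = 21 bytes
Savings = 105 - 21 = 84

84


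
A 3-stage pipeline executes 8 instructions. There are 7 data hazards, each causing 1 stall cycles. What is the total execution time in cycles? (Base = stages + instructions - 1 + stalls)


Base cycles = 3 + 8 - 1 = 10
Total stalls = 7 * 1 = 7
Total = 10 + 7 = 17

17


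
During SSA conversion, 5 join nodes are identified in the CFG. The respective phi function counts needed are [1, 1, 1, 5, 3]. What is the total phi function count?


Total phi functions = sum of phi functions at each join node
= 1 + 1 + 1 + 5 + 3 = 11

11


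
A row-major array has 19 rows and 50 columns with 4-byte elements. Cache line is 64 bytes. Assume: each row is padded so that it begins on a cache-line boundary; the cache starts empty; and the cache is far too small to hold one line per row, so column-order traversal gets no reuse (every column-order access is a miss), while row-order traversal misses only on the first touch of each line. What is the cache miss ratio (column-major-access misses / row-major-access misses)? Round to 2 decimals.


Each row occupies 50 * 4 = 200 bytes and starts on a line boundary, so it spans ceil(200 / 64) = 4 cache lines.
Row-major traversal misses (one per line touched): 19 * ceil(50 * 4 / 64) = 76
Column-major traversal misses (no reuse, every access misses): 19 * 50 = 950
Ratio = 950 / 76 = 12.5

12.5


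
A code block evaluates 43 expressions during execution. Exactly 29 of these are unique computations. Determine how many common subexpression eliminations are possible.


CSE count = total expressions - unique expressions
= 43 - 29 = 14

14


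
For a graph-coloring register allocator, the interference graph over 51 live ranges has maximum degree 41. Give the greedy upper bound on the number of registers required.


Greedy coloring never needs more than (max_degree + 1) colors: when coloring a vertex, at most max_degree neighbors are already colored.
Upper bound = 41 + 1 = 42

42


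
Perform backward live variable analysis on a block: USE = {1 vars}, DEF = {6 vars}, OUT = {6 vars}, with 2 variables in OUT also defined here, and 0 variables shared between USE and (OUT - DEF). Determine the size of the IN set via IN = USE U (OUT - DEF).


OUT - DEF: 6 - 2 = 4
|IN| = |USE| + |OUT - DEF| - |USE ∩ (OUT - DEF)| = 1 + 4 - 0 = 5

5


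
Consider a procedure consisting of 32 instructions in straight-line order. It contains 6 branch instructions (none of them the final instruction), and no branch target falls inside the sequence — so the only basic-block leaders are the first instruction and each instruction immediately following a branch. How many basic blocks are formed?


With no in-sequence branch targets, the leaders are the first instruction plus the instruction after each branch.
Number of basic blocks = branches + 1
= 6 + 1 = 7

7


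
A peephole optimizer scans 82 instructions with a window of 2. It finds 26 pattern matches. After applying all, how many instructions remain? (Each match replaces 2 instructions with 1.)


Each match removes 1 instructions.
Total removed = 26 * 1 = 26
Remaining = 82 - 26 = 56

56


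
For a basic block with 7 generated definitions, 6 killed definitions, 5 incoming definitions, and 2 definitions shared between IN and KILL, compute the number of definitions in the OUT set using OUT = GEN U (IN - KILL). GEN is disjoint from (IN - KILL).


IN - KILL: 5 - 2 = 3 surviving definitions
OUT = GEN + surviving = 7 + 3 = 10

10


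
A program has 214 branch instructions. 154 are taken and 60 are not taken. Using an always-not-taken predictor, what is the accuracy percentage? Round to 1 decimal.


Predictor: always-not-taken
Correct predictions = 60
Accuracy = 60 / 214 * 100 = 28.0%

28.0


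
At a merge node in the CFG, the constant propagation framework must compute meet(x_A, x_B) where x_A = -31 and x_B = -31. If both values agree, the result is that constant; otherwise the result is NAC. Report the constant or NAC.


Meet operation: if both paths give the same constant, result is that constant; if they differ, result is NAC (not-a-constant).
Path A: -31, Path B: -31 -> equal
Result: constant -> -31

-31


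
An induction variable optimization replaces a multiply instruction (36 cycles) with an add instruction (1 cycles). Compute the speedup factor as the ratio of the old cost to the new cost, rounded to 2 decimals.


Ratio = mult_cost / add_cost = 36 / 1 = 36.0

36.0


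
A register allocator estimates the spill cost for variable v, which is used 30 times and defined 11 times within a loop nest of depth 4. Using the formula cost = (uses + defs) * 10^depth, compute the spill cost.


uses + defs = 30 + 11 = 41
10^4 = 10000
Spill cost = 41 * 10000 = 410000

410000


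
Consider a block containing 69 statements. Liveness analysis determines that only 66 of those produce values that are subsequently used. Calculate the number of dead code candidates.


Dead code = total statements - live definitions
= 69 - 66 = 3

3


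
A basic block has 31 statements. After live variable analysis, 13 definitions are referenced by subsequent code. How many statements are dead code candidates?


Dead code = total statements - live definitions
= 31 - 13 = 18

18


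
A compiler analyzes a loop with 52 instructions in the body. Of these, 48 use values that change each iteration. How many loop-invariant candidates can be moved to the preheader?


Invariant candidates = total - loop-dependent
= 52 - 48 = 4

4


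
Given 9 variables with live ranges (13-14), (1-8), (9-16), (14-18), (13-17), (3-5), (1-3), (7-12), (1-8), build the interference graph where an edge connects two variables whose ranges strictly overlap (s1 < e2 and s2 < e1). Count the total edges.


Check all pairs for overlapping intervals.
Two intervals (s1,e1) and (s2,e2) overlap if s1 < e2 and s2 < e1.
v0 (13-14) vs v1..v8: overlaps v2, v4 -> 2
v1 (1-8) vs v2..v8: overlaps v5, v6, v7, v8 -> 4
v2 (9-16) vs v3..v8: overlaps v3, v4, v7 -> 3
v3 (14-18) vs v4..v8: overlaps v4 -> 1
v4 (13-17) vs v5..v8: overlaps none -> 0
v5 (3-5) vs v6..v8: overlaps v8 -> 1
v6 (1-3) vs v7..v8: overlaps v8 -> 1
v7 (7-12) vs v8: overlaps v8 -> 1
Total overlapping pairs = 2 + 4 + 3 + 1 + 0 + 1 + 1 + 1 = 13

13


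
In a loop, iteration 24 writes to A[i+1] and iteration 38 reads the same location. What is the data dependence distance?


Distance = read iteration - write iteration
= 38 - 24 = 14

14


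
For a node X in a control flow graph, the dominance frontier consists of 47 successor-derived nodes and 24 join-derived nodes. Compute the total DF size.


DF(X) = direct successor contributions + join point contributions
= 47 + 24 = 71

71


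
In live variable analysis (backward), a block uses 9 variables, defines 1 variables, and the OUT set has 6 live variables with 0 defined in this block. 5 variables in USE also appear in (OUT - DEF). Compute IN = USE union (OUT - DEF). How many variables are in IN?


OUT - DEF: 6 - 0 = 6
|IN| = |USE| + |OUT - DEF| - |USE ∩ (OUT - DEF)| = 9 + 6 - 5 = 10

10


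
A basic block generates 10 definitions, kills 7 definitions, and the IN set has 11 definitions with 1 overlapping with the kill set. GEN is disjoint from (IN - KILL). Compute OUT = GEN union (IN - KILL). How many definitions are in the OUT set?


IN - KILL: 11 - 1 = 10 surviving definitions
OUT = GEN + surviving = 10 + 10 = 20

20


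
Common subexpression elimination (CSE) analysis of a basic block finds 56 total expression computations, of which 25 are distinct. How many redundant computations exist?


CSE count = total expressions - unique expressions
= 56 - 25 = 31

31


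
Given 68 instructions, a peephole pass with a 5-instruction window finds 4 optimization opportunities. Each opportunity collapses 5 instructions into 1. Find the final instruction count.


Each match removes 4 instructions.
Total removed = 4 * 4 = 16
Remaining = 68 - 16 = 52

52


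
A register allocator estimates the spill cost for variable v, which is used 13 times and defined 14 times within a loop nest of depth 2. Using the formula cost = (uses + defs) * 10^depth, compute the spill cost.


uses + defs = 13 + 14 = 27
10^2 = 100
Spill cost = 27 * 100 = 2700

2700


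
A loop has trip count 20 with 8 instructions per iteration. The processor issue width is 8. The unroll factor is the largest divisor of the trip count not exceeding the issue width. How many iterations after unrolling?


Largest divisor of 20 <= 8 is 5
New iterations = 20 / 5 = 4

4


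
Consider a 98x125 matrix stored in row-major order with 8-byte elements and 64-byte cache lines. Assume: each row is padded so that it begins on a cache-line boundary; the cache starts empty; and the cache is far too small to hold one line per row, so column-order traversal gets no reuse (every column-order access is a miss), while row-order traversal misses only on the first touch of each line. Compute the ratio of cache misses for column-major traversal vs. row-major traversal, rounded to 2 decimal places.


Each row occupies 125 * 8 = 1000 bytes and starts on a line boundary, so it spans ceil(1000 / 64) = 16 cache lines.
Row-major traversal misses (one per line touched): 98 * ceil(125 * 8 / 64) = 1568
Column-major traversal misses (no reuse, every access misses): 98 * 125 = 12250
Ratio = 12250 / 1568 = 7.81

7.81


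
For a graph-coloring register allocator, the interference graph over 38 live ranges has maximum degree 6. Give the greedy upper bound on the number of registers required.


Greedy coloring never needs more than (max_degree + 1) colors: when coloring a vertex, at most max_degree neighbors are already colored.
Upper bound = 6 + 1 = 7

7


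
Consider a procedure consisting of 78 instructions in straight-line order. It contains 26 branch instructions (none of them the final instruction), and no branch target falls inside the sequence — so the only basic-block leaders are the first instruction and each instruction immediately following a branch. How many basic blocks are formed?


With no in-sequence branch targets, the leaders are the first instruction plus the instruction after each branch.
Number of basic blocks = branches + 1
= 26 + 1 = 27

27


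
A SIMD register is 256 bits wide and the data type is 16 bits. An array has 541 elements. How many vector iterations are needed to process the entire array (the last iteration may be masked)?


Width = 256 / 16 = 16 elements per vector op
Iterations = ceil(541 / 16) = 34

34


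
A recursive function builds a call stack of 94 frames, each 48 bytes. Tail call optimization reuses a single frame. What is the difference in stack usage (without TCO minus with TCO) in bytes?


Without TCO: 94 * 48 = 4512 bytes
With TCO: reuse 1 frame = 48 bytes
Savings = 4512 - 48 = 4464

4464


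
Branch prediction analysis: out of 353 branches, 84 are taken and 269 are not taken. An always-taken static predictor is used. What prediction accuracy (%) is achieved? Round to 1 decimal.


Predictor: always-taken
Correct predictions = 84
Accuracy = 84 / 353 * 100 = 23.8%

23.8


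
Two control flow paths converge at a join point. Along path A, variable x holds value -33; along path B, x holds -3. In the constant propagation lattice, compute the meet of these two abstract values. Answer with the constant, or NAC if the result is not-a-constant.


Meet operation: if both paths give the same constant, result is that constant; if they differ, result is NAC (not-a-constant).
Path A: -33, Path B: -3 -> differ
Result: not-a-constant -> NAC

NAC


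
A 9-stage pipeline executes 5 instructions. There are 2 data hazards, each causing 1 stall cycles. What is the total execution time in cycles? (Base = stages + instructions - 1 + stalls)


Base cycles = 9 + 5 - 1 = 13
Total stalls = 2 * 1 = 2
Total = 13 + 2 = 15

15


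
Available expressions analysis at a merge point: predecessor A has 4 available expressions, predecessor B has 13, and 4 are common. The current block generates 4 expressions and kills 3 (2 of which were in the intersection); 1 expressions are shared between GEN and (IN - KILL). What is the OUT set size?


IN = intersection of predecessors = 4
IN - KILL = 4 - 2 = 2
|OUT| = |GEN| + |IN - KILL| - |GEN ∩ (IN - KILL)| = 4 + 2 - 1 = 5

5


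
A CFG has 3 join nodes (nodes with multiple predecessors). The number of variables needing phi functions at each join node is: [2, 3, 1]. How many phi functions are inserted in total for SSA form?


Total phi functions = sum of phi functions at each join node
= 2 + 3 + 1 = 6

6


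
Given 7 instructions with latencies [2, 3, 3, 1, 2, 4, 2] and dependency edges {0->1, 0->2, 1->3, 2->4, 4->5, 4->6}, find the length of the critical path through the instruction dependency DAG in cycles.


Compute longest path through dependency graph: dist(Ik) = max over predecessors of dist + latency(Ik).
dist(I0) = latency 2 = 2
dist(I1) = dist(I0) + 3 = 2 + 3 = 5
dist(I2) = dist(I0) + 3 = 2 + 3 = 5
dist(I3) = dist(I1) + 1 = 5 + 1 = 6
dist(I4) = dist(I2) + 2 = 5 + 2 = 7
dist(I5) = dist(I4) + 4 = 7 + 4 = 11
dist(I6) = dist(I4) + 2 = 7 + 2 = 9
Critical path = max dist = 11

11


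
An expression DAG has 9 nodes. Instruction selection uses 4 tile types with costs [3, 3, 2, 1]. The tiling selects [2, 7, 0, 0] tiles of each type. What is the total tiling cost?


Total cost = sum(count_i * cost_i)
= 2*3 + 7*3 + 0*2 + 0*1
= 27

27


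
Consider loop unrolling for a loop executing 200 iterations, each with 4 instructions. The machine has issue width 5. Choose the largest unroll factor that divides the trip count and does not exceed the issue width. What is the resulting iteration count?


Largest divisor of 200 <= 5 is 5
New iterations = 200 / 5 = 40

40


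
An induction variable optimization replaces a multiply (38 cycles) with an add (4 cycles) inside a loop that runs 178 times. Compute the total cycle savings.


Per-iteration saving = 38 - 4 = 34
Total saved = 178 * 34 = 6052

6052


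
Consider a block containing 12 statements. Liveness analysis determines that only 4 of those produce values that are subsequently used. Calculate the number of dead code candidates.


Dead code = total statements - live definitions
= 12 - 4 = 8

8


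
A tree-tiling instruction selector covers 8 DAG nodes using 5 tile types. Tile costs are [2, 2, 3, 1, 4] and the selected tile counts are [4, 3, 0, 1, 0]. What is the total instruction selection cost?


Total cost = sum(count_i * cost_i)
= 4*2 + 3*2 + 0*3 + 1*1 + 0*4
= 15

15


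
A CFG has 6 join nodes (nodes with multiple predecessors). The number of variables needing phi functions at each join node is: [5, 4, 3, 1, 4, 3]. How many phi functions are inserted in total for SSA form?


Total phi functions = sum of phi functions at each join node
= 5 + 4 + 3 + 1 + 4 + 3 = 20

20


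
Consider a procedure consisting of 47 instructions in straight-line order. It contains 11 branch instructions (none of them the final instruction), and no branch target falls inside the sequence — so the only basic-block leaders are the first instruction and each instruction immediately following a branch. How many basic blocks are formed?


With no in-sequence branch targets, the leaders are the first instruction plus the instruction after each branch.
Number of basic blocks = branches + 1
= 11 + 1 = 12

12


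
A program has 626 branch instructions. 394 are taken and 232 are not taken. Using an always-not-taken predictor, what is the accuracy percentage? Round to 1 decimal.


Predictor: always-not-taken
Correct predictions = 232
Accuracy = 232 / 626 * 100 = 37.1%

37.1


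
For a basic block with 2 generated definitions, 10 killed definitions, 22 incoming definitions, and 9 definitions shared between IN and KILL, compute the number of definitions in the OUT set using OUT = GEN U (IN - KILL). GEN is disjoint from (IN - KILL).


IN - KILL: 22 - 9 = 13 surviving definitions
OUT = GEN + surviving = 2 + 13 = 15

15


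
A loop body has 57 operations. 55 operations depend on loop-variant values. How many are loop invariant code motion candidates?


Invariant candidates = total - loop-dependent
= 57 - 55 = 2

2


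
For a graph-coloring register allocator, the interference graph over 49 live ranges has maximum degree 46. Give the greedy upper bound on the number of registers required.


Greedy coloring never needs more than (max_degree + 1) colors: when coloring a vertex, at most max_degree neighbors are already colored.
Upper bound = 46 + 1 = 47

47


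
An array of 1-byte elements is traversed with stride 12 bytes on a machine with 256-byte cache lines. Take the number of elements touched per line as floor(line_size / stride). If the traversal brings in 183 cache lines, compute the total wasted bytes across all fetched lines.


Elements per line = floor(256 / 12) = 21
Bytes used per line = 21 * 1 = 21
Wasted per line = 256 - 21 = 235
Total wasted = 235 * 183 = 43005

43005


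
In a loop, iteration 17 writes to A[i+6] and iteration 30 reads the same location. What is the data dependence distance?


Distance = read iteration - write iteration
= 30 - 17 = 13

13


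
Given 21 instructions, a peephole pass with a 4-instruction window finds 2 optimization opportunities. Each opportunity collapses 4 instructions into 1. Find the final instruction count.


Each match removes 3 instructions.
Total removed = 2 * 3 = 6
Remaining = 21 - 6 = 15

15


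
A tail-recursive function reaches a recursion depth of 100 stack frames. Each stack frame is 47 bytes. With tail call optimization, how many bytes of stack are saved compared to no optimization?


Without TCO: 100 * 47 = 4700 bytes
With TCO: reuse 1 frame = 47 bytes
Savings = 4700 - 47 = 4653

4653


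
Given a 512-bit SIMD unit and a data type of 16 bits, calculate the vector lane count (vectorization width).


Width = SIMD bits / data type bits
= 512 / 16 = 32

32


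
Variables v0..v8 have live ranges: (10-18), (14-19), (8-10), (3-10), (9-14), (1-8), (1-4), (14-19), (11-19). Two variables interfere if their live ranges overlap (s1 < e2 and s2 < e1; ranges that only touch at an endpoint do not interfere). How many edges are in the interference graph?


Check all pairs for overlapping intervals.
Two intervals (s1,e1) and (s2,e2) overlap if s1 < e2 and s2 < e1.
v0 (10-18) vs v1..v8: overlaps v1, v4, v7, v8 -> 4
v1 (14-19) vs v2..v8: overlaps v7, v8 -> 2
v2 (8-10) vs v3..v8: overlaps v3, v4 -> 2
v3 (3-10) vs v4..v8: overlaps v4, v5, v6 -> 3
v4 (9-14) vs v5..v8: overlaps v8 -> 1
v5 (1-8) vs v6..v8: overlaps v6 -> 1
v6 (1-4) vs v7..v8: overlaps none -> 0
v7 (14-19) vs v8: overlaps v8 -> 1
Total overlapping pairs = 4 + 2 + 2 + 3 + 1 + 1 + 0 + 1 = 14

14


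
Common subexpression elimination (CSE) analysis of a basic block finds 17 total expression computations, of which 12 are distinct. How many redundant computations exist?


CSE count = total expressions - unique expressions
= 17 - 12 = 5

5


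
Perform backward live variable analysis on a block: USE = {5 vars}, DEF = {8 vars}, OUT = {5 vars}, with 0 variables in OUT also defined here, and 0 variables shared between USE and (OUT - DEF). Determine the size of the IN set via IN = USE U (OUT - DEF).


OUT - DEF: 5 - 0 = 5
|IN| = |USE| + |OUT - DEF| - |USE ∩ (OUT - DEF)| = 5 + 5 - 0 = 10

10


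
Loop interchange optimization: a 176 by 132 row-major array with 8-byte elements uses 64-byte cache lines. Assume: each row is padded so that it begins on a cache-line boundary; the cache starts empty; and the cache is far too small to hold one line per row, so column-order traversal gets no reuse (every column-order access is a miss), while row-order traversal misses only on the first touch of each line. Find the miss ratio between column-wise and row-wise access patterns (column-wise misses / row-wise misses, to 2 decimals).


Each row occupies 132 * 8 = 1056 bytes and starts on a line boundary, so it spans ceil(1056 / 64) = 17 cache lines.
Row-major traversal misses (one per line touched): 176 * ceil(132 * 8 / 64) = 2992
Column-major traversal misses (no reuse, every access misses): 176 * 132 = 23232
Ratio = 23232 / 2992 = 7.76

7.76


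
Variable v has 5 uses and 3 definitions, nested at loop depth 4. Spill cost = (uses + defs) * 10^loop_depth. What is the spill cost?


uses + defs = 5 + 3 = 8
10^4 = 10000
Spill cost = 8 * 10000 = 80000

80000


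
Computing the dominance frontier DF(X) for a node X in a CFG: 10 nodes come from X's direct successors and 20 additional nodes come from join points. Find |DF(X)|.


DF(X) = direct successor contributions + join point contributions
= 10 + 20 = 30

30


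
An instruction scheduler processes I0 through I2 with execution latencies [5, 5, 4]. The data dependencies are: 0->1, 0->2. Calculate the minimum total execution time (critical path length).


Compute longest path through dependency graph: dist(Ik) = max over predecessors of dist + latency(Ik).
dist(I0) = latency 5 = 5
dist(I1) = dist(I0) + 5 = 5 + 5 = 10
dist(I2) = dist(I0) + 4 = 5 + 4 = 9
Critical path = max dist = 10

10


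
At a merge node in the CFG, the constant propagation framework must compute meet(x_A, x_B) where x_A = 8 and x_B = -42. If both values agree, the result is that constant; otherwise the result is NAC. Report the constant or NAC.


Meet operation: if both paths give the same constant, result is that constant; if they differ, result is NAC (not-a-constant).
Path A: 8, Path B: -42 -> differ
Result: not-a-constant -> NAC

NAC


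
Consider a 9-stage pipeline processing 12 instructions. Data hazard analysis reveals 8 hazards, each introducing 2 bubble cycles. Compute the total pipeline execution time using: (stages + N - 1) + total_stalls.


Base cycles = 9 + 12 - 1 = 20
Total stalls = 8 * 2 = 16
Total = 20 + 16 = 36

36


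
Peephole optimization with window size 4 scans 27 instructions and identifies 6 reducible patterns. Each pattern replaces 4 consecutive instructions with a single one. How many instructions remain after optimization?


Each match removes 3 instructions.
Total removed = 6 * 3 = 18
Remaining = 27 - 18 = 9

9


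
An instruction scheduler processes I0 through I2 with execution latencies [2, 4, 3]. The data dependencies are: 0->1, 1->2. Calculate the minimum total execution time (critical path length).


Compute longest path through dependency graph: dist(Ik) = max over predecessors of dist + latency(Ik).
dist(I0) = latency 2 = 2
dist(I1) = dist(I0) + 4 = 2 + 4 = 6
dist(I2) = dist(I1) + 3 = 6 + 3 = 9
Critical path = max dist = 9

9


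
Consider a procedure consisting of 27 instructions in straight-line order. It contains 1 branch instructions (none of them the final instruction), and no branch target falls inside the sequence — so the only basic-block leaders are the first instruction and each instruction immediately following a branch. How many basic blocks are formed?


With no in-sequence branch targets, the leaders are the first instruction plus the instruction after each branch.
Number of basic blocks = branches + 1
= 1 + 1 = 2

2


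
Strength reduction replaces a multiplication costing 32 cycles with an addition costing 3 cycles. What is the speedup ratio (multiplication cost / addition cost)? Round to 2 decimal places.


Ratio = mult_cost / add_cost = 32 / 3 = 10.67

10.67


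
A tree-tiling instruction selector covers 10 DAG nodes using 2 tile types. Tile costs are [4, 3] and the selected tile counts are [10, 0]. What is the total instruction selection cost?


Total cost = sum(count_i * cost_i)
= 10*4 + 0*3
= 40

40


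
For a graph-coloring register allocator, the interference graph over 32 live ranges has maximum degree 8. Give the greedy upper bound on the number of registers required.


Greedy coloring never needs more than (max_degree + 1) colors: when coloring a vertex, at most max_degree neighbors are already colored.
Upper bound = 8 + 1 = 9

9


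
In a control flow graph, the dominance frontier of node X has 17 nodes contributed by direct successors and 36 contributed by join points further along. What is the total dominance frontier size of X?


DF(X) = direct successor contributions + join point contributions
= 17 + 36 = 53

53


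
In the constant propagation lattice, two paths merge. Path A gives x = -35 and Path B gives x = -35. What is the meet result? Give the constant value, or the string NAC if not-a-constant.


Meet operation: if both paths give the same constant, result is that constant; if they differ, result is NAC (not-a-constant).
Path A: -35, Path B: -35 -> equal
Result: constant -> -35

-35


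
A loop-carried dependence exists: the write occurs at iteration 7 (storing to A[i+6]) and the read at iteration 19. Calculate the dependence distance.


Distance = read iteration - write iteration
= 19 - 7 = 12

12


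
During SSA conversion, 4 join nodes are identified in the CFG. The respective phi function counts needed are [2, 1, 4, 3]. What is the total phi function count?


Total phi functions = sum of phi functions at each join node
= 2 + 1 + 4 + 3 = 10

10


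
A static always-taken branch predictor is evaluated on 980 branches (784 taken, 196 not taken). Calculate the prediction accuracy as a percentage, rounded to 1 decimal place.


Predictor: always-taken
Correct predictions = 784
Accuracy = 784 / 980 * 100 = 80.0%

80.0


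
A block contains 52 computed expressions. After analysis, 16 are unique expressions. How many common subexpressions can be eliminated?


CSE count = total expressions - unique expressions
= 52 - 16 = 36

36


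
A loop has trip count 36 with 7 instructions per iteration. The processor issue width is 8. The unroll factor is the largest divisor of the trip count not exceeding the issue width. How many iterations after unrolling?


Largest divisor of 36 <= 8 is 6
New iterations = 36 / 6 = 6

6


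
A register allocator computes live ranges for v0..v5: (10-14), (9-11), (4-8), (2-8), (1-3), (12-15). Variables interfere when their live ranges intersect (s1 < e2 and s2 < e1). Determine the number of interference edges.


Check all pairs for overlapping intervals.
Two intervals (s1,e1) and (s2,e2) overlap if s1 < e2 and s2 < e1.
v0 (10-14) vs v1..v5: overlaps v1, v5 -> 2
v1 (9-11) vs v2..v5: overlaps none -> 0
v2 (4-8) vs v3..v5: overlaps v3 -> 1
v3 (2-8) vs v4..v5: overlaps v4 -> 1
v4 (1-3) vs v5: overlaps none -> 0
Total overlapping pairs = 2 + 0 + 1 + 1 + 0 = 4

4


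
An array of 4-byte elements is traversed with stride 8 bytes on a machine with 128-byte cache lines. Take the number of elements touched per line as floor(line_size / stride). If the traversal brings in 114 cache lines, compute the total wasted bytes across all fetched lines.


Elements per line = floor(128 / 8) = 16
Bytes used per line = 16 * 4 = 64
Wasted per line = 128 - 64 = 64
Total wasted = 64 * 114 = 7296

7296


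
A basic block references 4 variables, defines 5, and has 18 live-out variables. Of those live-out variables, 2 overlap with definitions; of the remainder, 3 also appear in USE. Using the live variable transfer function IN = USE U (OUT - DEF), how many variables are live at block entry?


OUT - DEF: 18 - 2 = 16
|IN| = |USE| + |OUT - DEF| - |USE ∩ (OUT - DEF)| = 4 + 16 - 3 = 17

17


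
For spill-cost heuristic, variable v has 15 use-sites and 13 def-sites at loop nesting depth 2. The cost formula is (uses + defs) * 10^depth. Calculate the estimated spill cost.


uses + defs = 15 + 13 = 28
10^2 = 100
Spill cost = 28 * 100 = 2800

2800


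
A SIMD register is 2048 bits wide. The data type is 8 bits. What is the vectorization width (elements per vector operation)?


Width = SIMD bits / data type bits
= 2048 / 8 = 256

256


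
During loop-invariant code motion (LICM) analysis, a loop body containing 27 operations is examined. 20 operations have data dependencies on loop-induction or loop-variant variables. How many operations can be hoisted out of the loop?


Invariant candidates = total - loop-dependent
= 27 - 20 = 7

7


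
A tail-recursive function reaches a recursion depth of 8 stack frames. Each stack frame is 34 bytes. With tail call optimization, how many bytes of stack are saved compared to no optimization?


Without TCO: 8 * 34 = 272 bytes
With TCO: reuse 1 frame = 34 bytes
Savings = 272 - 34 = 238

238


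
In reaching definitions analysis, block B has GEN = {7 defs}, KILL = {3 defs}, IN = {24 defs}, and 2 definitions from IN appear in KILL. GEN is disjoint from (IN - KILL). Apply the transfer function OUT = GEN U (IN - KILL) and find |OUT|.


IN - KILL: 24 - 2 = 22 surviving definitions
OUT = GEN + surviving = 7 + 22 = 29

29


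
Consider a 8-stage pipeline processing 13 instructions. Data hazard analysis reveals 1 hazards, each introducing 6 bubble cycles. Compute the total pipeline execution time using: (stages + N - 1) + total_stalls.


Base cycles = 8 + 13 - 1 = 20
Total stalls = 1 * 6 = 6
Total = 20 + 6 = 26

26


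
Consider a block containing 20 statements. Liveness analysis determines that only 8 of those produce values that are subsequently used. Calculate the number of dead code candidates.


Dead code = total statements - live definitions
= 20 - 8 = 12

12


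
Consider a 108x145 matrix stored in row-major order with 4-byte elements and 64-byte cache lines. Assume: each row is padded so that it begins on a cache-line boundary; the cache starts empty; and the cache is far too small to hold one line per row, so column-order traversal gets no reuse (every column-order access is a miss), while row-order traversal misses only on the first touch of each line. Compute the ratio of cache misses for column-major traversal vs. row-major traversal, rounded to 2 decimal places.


Each row occupies 145 * 4 = 580 bytes and starts on a line boundary, so it spans ceil(580 / 64) = 10 cache lines.
Row-major traversal misses (one per line touched): 108 * ceil(145 * 4 / 64) = 1080
Column-major traversal misses (no reuse, every access misses): 108 * 145 = 15660
Ratio = 15660 / 1080 = 14.5

14.5


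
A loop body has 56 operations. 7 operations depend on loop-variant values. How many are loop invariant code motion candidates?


Invariant candidates = total - loop-dependent
= 56 - 7 = 49

49


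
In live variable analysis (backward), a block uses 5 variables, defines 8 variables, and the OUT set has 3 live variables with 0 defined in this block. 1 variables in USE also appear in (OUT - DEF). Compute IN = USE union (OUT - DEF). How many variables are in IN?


OUT - DEF: 3 - 0 = 3
|IN| = |USE| + |OUT - DEF| - |USE ∩ (OUT - DEF)| = 5 + 3 - 1 = 7

7


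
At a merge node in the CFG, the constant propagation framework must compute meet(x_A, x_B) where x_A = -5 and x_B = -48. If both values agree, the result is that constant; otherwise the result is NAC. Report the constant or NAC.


Meet operation: if both paths give the same constant, result is that constant; if they differ, result is NAC (not-a-constant).
Path A: -5, Path B: -48 -> differ
Result: not-a-constant -> NAC

NAC


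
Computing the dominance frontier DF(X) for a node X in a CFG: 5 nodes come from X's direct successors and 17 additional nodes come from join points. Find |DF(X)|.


DF(X) = direct successor contributions + join point contributions
= 5 + 17 = 22

22


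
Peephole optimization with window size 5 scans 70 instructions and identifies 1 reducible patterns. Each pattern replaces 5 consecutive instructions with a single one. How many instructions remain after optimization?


Each match removes 4 instructions.
Total removed = 1 * 4 = 4
Remaining = 70 - 4 = 66

66


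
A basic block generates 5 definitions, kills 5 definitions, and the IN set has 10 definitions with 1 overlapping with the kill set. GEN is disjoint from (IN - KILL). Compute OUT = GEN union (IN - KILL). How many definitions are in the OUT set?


IN - KILL: 10 - 1 = 9 surviving definitions
OUT = GEN + surviving = 5 + 9 = 14

14


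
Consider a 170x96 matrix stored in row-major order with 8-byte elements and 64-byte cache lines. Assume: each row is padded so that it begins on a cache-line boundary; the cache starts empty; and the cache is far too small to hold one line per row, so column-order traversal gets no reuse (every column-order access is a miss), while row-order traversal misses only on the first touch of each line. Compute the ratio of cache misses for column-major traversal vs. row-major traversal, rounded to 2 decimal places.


Each row occupies 96 * 8 = 768 bytes and starts on a line boundary, so it spans ceil(768 / 64) = 12 cache lines.
Row-major traversal misses (one per line touched): 170 * ceil(96 * 8 / 64) = 2040
Column-major traversal misses (no reuse, every access misses): 170 * 96 = 16320
Ratio = 16320 / 2040 = 8.0

8.0


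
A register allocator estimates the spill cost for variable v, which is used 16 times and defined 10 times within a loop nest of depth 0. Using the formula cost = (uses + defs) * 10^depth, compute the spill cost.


uses + defs = 16 + 10 = 26
10^0 = 1
Spill cost = 26 * 1 = 26

26


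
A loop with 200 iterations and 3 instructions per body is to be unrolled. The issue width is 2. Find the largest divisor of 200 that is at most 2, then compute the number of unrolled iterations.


Largest divisor of 200 <= 2 is 2
New iterations = 200 / 2 = 100

100


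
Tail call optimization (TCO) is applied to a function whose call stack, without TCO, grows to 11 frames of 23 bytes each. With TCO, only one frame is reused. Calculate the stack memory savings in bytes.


Without TCO: 11 * 23 = 253 bytes
With TCO: reuse 1 frame = 23 bytes
Savings = 253 - 23 = 230

230


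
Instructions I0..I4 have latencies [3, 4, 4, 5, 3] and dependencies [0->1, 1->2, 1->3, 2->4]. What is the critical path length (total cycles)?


Compute longest path through dependency graph: dist(Ik) = max over predecessors of dist + latency(Ik).
dist(I0) = latency 3 = 3
dist(I1) = dist(I0) + 4 = 3 + 4 = 7
dist(I2) = dist(I1) + 4 = 7 + 4 = 11
dist(I3) = dist(I1) + 5 = 7 + 5 = 12
dist(I4) = dist(I2) + 3 = 11 + 3 = 14
Critical path = max dist = 14

14


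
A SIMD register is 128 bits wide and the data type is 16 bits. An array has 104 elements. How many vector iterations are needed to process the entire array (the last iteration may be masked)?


Width = 128 / 16 = 8 elements per vector op
Iterations = ceil(104 / 8) = 13

13


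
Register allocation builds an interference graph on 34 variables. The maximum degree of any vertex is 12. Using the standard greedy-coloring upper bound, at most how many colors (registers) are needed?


Greedy coloring never needs more than (max_degree + 1) colors: when coloring a vertex, at most max_degree neighbors are already colored.
Upper bound = 12 + 1 = 13

13


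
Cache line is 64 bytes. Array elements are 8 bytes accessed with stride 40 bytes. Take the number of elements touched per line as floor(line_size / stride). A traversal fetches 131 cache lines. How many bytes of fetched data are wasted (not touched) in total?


Elements per line = floor(64 / 40) = 1
Bytes used per line = 1 * 8 = 8
Wasted per line = 64 - 8 = 56
Total wasted = 56 * 131 = 7336

7336


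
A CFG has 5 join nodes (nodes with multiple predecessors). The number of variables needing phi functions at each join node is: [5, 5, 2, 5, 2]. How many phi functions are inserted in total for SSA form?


Total phi functions = sum of phi functions at each join node
= 5 + 5 + 2 + 5 + 2 = 19

19


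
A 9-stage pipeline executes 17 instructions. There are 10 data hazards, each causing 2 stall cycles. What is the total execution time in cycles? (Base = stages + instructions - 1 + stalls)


Base cycles = 9 + 17 - 1 = 25
Total stalls = 10 * 2 = 20
Total = 25 + 20 = 45

45


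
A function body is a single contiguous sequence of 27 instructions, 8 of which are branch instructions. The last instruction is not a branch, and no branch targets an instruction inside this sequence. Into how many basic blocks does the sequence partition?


With no in-sequence branch targets, the leaders are the first instruction plus the instruction after each branch.
Number of basic blocks = branches + 1
= 8 + 1 = 9

9


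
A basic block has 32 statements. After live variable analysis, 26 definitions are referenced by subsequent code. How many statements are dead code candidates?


Dead code = total statements - live definitions
= 32 - 26 = 6

6


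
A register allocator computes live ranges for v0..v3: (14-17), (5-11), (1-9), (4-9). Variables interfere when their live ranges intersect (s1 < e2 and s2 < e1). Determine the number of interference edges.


Check all pairs for overlapping intervals.
Two intervals (s1,e1) and (s2,e2) overlap if s1 < e2 and s2 < e1.
v0 (14-17) vs v1..v3: overlaps none -> 0
v1 (5-11) vs v2..v3: overlaps v2, v3 -> 2
v2 (1-9) vs v3: overlaps v3 -> 1
Total overlapping pairs = 0 + 2 + 1 = 3

3


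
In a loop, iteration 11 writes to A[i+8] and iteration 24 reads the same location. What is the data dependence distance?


Distance = read iteration - write iteration
= 24 - 11 = 13

13


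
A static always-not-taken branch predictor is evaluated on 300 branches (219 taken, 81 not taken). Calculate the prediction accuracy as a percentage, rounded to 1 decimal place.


Predictor: always-not-taken
Correct predictions = 81
Accuracy = 81 / 300 * 100 = 27.0%

27.0


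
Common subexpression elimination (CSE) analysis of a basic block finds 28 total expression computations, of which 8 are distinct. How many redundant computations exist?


CSE count = total expressions - unique expressions
= 28 - 8 = 20

20


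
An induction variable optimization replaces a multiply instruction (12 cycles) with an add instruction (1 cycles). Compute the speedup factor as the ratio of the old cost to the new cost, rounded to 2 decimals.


Ratio = mult_cost / add_cost = 12 / 1 = 12.0

12.0


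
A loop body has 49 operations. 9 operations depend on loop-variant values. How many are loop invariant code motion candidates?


Invariant candidates = total - loop-dependent
= 49 - 9 = 40

40
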